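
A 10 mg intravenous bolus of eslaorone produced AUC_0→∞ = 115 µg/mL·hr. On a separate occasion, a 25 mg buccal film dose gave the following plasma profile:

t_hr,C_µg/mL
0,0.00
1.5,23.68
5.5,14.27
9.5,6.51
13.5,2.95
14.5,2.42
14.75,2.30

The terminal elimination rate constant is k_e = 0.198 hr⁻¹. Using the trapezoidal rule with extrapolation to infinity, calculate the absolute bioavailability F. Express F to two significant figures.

F = 0.59

Trapezoidal AUC_0→14.75 (buccal film):
  [0→1.5]: (0.00+23.68)/2 × 1.5 = 17.76
  [1.5→5.5]: (23.68+14.27)/2 × 4 = 75.9
  [5.5→9.5]: (14.27+6.51)/2 × 4 = 41.56
  [9.5→13.5]: (6.51+2.95)/2 × 4 = 18.92
  [13.5→14.5]: (2.95+2.42)/2 × 1 = 2.685
  [14.5→14.75]: (2.42+2.30)/2 × 0.25 = 0.59
  Sum = 157.415 µg/mL·hr
Tail: C_last/k_e = 2.30/0.198 = 11.616
AUC_0→∞ (buccal film) = 157.415 + 11.616 = 169.031 µg/mL·hr
F = (AUC_ev/D_ev)/(AUC_iv/D_iv) = (169.031/25)/(115/10) = 6.76124/11.5 = 0.5879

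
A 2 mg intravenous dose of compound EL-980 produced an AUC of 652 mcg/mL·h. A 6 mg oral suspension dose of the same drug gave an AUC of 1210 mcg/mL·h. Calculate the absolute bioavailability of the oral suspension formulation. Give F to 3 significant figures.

F = (AUC_ev / D_ev) / (AUC_iv / D_iv)
  = (1210/6) / (652/2)
  = 201.667 / 326 = 0.6186

F = 0.619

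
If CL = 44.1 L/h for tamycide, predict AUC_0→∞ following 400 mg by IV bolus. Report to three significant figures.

AUC = 9.07 mg/L·h

AUC_0→∞ = Dose_iv / CL
        = 400 / 44.1 = 9.07029 mg/L·h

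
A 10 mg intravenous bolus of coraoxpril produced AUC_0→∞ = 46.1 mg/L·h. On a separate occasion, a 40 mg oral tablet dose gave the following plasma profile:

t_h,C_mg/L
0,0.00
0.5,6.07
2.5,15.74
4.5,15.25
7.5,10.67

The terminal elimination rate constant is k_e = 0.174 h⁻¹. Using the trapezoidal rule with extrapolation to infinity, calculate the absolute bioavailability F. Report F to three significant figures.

Trapezoidal AUC_0→7.5 (oral tablet):
  [0→0.5]: (0.00+6.07)/2 × 0.5 = 1.5175
  [0.5→2.5]: (6.07+15.74)/2 × 2 = 21.81
  [2.5→4.5]: (15.74+15.25)/2 × 2 = 30.99
  [4.5→7.5]: (15.25+10.67)/2 × 3 = 38.88
  Sum = 93.1975 mg/L·h
Tail: C_last/k_e = 10.67/0.174 = 61.322
AUC_0→∞ (oral tablet) = 93.1975 + 61.322 = 154.5195 mg/L·h
F = (AUC_ev/D_ev)/(AUC_iv/D_iv) = (154.5195/40)/(46.1/10) = 3.8629875/4.61 = 0.8380

F = 0.838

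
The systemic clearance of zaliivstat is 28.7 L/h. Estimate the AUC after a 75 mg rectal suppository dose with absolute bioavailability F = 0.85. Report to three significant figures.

AUC = 2.22 mg/L·h

AUC_0→∞ = F × Dose / CL
        = 0.85 × 75 / 28.7 = 2.22125 mg/L·h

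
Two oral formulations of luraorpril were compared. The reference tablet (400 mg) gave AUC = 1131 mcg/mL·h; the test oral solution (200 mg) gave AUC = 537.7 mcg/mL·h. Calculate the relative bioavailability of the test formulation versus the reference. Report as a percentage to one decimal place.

F_rel = 95.1%

F_rel = (AUC_test/D_test) / (AUC_ref/D_ref)
      = (537.7/200) / (1131/400)
      = 2.6885 / 2.8275 = 0.9508 = 95.08%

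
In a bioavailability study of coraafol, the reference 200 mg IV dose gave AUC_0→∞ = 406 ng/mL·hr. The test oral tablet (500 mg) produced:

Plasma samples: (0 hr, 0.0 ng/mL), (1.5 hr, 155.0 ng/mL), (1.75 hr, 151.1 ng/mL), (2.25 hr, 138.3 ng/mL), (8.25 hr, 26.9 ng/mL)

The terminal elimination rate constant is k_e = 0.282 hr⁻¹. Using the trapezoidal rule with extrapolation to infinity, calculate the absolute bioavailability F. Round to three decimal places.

F = 0.806

Trapezoidal AUC_0→8.25 (oral tablet):
  [0→1.5]: (0.0+155.0)/2 × 1.5 = 116.25
  [1.5→1.75]: (155.0+151.1)/2 × 0.25 = 38.2625
  [1.75→2.25]: (151.1+138.3)/2 × 0.5 = 72.35
  [2.25→8.25]: (138.3+26.9)/2 × 6 = 495.6
  Sum = 722.4625 ng/mL·hr
Tail: C_last/k_e = 26.9/0.282 = 95.390
AUC_0→∞ (oral tablet) = 722.4625 + 95.390 = 817.8525 ng/mL·hr
F = (AUC_ev/D_ev)/(AUC_iv/D_iv) = (817.8525/500)/(406/200) = 1.635705/2.03 = 0.8058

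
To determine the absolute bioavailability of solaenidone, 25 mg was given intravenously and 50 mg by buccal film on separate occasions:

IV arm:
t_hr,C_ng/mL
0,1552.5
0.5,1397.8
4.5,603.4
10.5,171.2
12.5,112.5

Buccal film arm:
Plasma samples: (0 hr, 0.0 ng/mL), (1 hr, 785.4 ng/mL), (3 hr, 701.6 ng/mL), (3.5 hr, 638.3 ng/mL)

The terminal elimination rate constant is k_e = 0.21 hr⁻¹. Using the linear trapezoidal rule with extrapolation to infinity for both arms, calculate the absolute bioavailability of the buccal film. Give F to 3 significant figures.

F = 0.333

Trapezoidal AUC_0→12.5 (IV):
  [0→0.5]: (1552.5+1397.8)/2 × 0.5 = 737.575
  [0.5→4.5]: (1397.8+603.4)/2 × 4 = 4002.4
  [4.5→10.5]: (603.4+171.2)/2 × 6 = 2323.8
  [10.5→12.5]: (171.2+112.5)/2 × 2 = 283.7
  Sum = 7347.475 ng/mL·hr
IV tail: 112.5/0.21 = 535.714; AUC_iv,0→∞ = 7347.475 + 535.714 = 7883.189 ng/mL·hr
Trapezoidal AUC_0→3.5 (buccal film):
  [0→1]: (0.0+785.4)/2 × 1 = 392.7
  [1→3]: (785.4+701.6)/2 × 2 = 1487.0
  [3→3.5]: (701.6+638.3)/2 × 0.5 = 334.975
  Sum = 2214.675 ng/mL·hr
buccal film tail: 638.3/0.21 = 3039.524; AUC_ev,0→∞ = 2214.675 + 3039.524 = 5254.199 ng/mL·hr
F = (AUC_ev/D_ev)/(AUC_iv/D_iv) = (5254.199/50)/(7883.189/25) = 105.08398/315.32756 = 0.3333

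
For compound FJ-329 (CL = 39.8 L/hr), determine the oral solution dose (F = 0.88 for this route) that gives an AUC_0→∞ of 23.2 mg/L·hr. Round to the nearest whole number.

Dose = 1049 mg

Dose = CL × AUC_0→∞ / F
     = 39.8 × 23.2 / 0.88 = 1049.27 mg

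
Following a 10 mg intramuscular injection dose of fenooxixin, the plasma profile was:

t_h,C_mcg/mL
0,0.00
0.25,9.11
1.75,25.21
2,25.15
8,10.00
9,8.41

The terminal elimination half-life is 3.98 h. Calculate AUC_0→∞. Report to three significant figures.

AUC = 196 mcg/mL·h

Trapezoidal AUC_0→9:
  [0→0.25]: (0.00+9.11)/2 × 0.25 = 1.13875
  [0.25→1.75]: (9.11+25.21)/2 × 1.5 = 25.74
  [1.75→2]: (25.21+25.15)/2 × 0.25 = 6.295
  [2→8]: (25.15+10.00)/2 × 6 = 105.45
  [8→9]: (10.00+8.41)/2 × 1 = 9.205
  Sum = 147.82875 mcg/mL·h
k_e = ln2 / t½ = 0.693147 / 3.98 = 0.1742 h^-1
Extrapolated tail: C_last / k_e = 8.41 / 0.1742 = 48.278
AUC_0→∞ = 147.82875 + 48.278 = 196.10675 mcg/mL·h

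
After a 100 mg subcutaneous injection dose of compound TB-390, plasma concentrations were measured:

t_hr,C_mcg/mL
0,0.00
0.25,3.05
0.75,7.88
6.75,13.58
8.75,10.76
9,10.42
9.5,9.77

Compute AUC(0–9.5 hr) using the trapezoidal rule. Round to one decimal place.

Trapezoidal AUC_0→9.5:
  [0→0.25]: (0.00+3.05)/2 × 0.25 = 0.38125
  [0.25→0.75]: (3.05+7.88)/2 × 0.5 = 2.7325
  [0.75→6.75]: (7.88+13.58)/2 × 6 = 64.38
  [6.75→8.75]: (13.58+10.76)/2 × 2 = 24.34
  [8.75→9]: (10.76+10.42)/2 × 0.25 = 2.6475
  [9→9.5]: (10.42+9.77)/2 × 0.5 = 5.0475
  Sum = 99.52875 mcg/mL·hr

AUC = 99.5 mcg/mL·hr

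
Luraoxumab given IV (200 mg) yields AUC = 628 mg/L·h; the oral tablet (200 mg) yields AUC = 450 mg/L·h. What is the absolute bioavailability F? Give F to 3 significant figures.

F = (AUC_ev / D_ev) / (AUC_iv / D_iv)
  = (450/200) / (628/200)
  = 2.25 / 3.14 = 0.7166

F = 0.717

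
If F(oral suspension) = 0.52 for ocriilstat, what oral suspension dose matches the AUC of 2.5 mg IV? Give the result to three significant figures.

D_oral = 4.81 mg

For equal systemic exposure: F × D_ev = D_iv
D_ev = D_iv / F = 2.5 / 0.52 = 4.80769 mg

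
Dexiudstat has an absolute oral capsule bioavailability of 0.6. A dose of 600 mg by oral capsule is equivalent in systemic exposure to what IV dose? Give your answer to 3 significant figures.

Systemic exposure from an extravascular dose = F × D_ev, so the equivalent IV dose is F × D_ev.
D_iv = F × D_ev = 0.6 × 600 = 360 mg

D_iv = 360 mg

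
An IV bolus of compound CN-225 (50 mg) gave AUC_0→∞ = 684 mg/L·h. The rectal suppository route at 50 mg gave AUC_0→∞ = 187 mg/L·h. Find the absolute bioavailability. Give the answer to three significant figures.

F = (AUC_ev / D_ev) / (AUC_iv / D_iv)
  = (187/50) / (684/50)
  = 3.74 / 13.68 = 0.2734

F = 0.273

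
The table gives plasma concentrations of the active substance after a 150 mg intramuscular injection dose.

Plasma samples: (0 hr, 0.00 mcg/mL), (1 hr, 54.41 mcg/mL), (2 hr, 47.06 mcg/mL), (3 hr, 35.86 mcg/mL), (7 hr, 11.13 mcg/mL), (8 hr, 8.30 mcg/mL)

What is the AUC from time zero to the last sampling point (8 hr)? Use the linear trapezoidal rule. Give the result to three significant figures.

AUC = 223 mcg/mL·hr

Trapezoidal AUC_0→8:
  [0→1]: (0.00+54.41)/2 × 1 = 27.205
  [1→2]: (54.41+47.06)/2 × 1 = 50.735
  [2→3]: (47.06+35.86)/2 × 1 = 41.46
  [3→7]: (35.86+11.13)/2 × 4 = 93.98
  [7→8]: (11.13+8.30)/2 × 1 = 9.715
  Sum = 223.095 mcg/mL·hr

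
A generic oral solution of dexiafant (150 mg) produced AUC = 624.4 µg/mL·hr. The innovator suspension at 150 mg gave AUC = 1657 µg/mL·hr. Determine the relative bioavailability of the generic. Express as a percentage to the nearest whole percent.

F_rel = 38%

F_rel = (AUC_test/D_test) / (AUC_ref/D_ref)
      = (624.4/150) / (1657/150)
      = 4.16267 / 11.0467 = 0.3768 = 37.68%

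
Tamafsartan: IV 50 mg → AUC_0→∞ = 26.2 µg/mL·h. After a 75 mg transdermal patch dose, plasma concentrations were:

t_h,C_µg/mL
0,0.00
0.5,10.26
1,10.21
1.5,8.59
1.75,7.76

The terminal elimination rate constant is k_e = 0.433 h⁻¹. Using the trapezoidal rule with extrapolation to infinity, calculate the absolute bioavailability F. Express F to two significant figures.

Trapezoidal AUC_0→1.75 (transdermal patch):
  [0→0.5]: (0.00+10.26)/2 × 0.5 = 2.565
  [0.5→1]: (10.26+10.21)/2 × 0.5 = 5.1175
  [1→1.5]: (10.21+8.59)/2 × 0.5 = 4.7
  [1.5→1.75]: (8.59+7.76)/2 × 0.25 = 2.04375
  Sum = 14.42625 µg/mL·h
Tail: C_last/k_e = 7.76/0.433 = 17.921
AUC_0→∞ (transdermal patch) = 14.42625 + 17.921 = 32.34725 µg/mL·h
F = (AUC_ev/D_ev)/(AUC_iv/D_iv) = (32.34725/75)/(26.2/50) = 0.431297/0.524 = 0.8231

F = 0.82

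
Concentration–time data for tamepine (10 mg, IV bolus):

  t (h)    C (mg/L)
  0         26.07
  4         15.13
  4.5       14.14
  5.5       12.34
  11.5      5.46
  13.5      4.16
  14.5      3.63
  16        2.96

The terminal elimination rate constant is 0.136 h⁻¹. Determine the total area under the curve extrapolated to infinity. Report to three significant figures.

AUC = 197 mg/L·h

Trapezoidal AUC_0→16:
  [0→4]: (26.07+15.13)/2 × 4 = 82.4
  [4→4.5]: (15.13+14.14)/2 × 0.5 = 7.3175
  [4.5→5.5]: (14.14+12.34)/2 × 1 = 13.24
  [5.5→11.5]: (12.34+5.46)/2 × 6 = 53.4
  [11.5→13.5]: (5.46+4.16)/2 × 2 = 9.62
  [13.5→14.5]: (4.16+3.63)/2 × 1 = 3.895
  [14.5→16]: (3.63+2.96)/2 × 1.5 = 4.9425
  Sum = 174.815 mg/L·h
Extrapolated tail: C_last / k_e = 2.96 / 0.136 = 21.765
AUC_0→∞ = 174.815 + 21.765 = 196.58 mg/L·h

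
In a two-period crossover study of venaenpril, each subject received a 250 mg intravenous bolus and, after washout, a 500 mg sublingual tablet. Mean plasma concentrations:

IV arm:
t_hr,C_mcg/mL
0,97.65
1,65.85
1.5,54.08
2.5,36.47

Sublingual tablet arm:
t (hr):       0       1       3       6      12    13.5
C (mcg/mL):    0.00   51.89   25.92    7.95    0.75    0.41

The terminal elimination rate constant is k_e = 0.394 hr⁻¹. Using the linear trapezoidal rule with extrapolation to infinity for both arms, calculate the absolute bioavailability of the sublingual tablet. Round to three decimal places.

Trapezoidal AUC_0→2.5 (IV):
  [0→1]: (97.65+65.85)/2 × 1 = 81.75
  [1→1.5]: (65.85+54.08)/2 × 0.5 = 29.9825
  [1.5→2.5]: (54.08+36.47)/2 × 1 = 45.275
  Sum = 157.0075 mcg/mL·hr
IV tail: 36.47/0.394 = 92.563; AUC_iv,0→∞ = 157.0075 + 92.563 = 249.5705 mcg/mL·hr
Trapezoidal AUC_0→13.5 (sublingual tablet):
  [0→1]: (0.00+51.89)/2 × 1 = 25.945
  [1→3]: (51.89+25.92)/2 × 2 = 77.81
  [3→6]: (25.92+7.95)/2 × 3 = 50.805
  [6→12]: (7.95+0.75)/2 × 6 = 26.1
  [12→13.5]: (0.75+0.41)/2 × 1.5 = 0.87
  Sum = 181.53 mcg/mL·hr
sublingual tablet tail: 0.41/0.394 = 1.041; AUC_ev,0→∞ = 181.53 + 1.041 = 182.571 mcg/mL·hr
F = (AUC_ev/D_ev)/(AUC_iv/D_iv) = (182.571/500)/(249.5705/250) = 0.365142/0.998282 = 0.3658

F = 0.366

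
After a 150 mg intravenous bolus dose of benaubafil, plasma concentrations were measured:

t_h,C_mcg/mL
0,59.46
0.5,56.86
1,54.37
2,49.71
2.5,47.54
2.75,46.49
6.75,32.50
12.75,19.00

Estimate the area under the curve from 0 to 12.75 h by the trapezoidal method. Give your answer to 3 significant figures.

Trapezoidal AUC_0→12.75:
  [0→0.5]: (59.46+56.86)/2 × 0.5 = 29.08
  [0.5→1]: (56.86+54.37)/2 × 0.5 = 27.8075
  [1→2]: (54.37+49.71)/2 × 1 = 52.04
  [2→2.5]: (49.71+47.54)/2 × 0.5 = 24.3125
  [2.5→2.75]: (47.54+46.49)/2 × 0.25 = 11.75375
  [2.75→6.75]: (46.49+32.50)/2 × 4 = 157.98
  [6.75→12.75]: (32.50+19.00)/2 × 6 = 154.5
  Sum = 457.47375 mcg/mL·h

AUC = 457 mcg/mL·h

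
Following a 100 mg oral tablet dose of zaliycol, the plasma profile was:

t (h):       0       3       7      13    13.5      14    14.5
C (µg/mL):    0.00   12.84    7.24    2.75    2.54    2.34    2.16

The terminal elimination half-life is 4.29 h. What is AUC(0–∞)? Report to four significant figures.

Trapezoidal AUC_0→14.5:
  [0→3]: (0.00+12.84)/2 × 3 = 19.26
  [3→7]: (12.84+7.24)/2 × 4 = 40.16
  [7→13]: (7.24+2.75)/2 × 6 = 29.97
  [13→13.5]: (2.75+2.54)/2 × 0.5 = 1.3225
  [13.5→14]: (2.54+2.34)/2 × 0.5 = 1.22
  [14→14.5]: (2.34+2.16)/2 × 0.5 = 1.125
  Sum = 93.0575 µg/mL·h
k_e = ln2 / t½ = 0.693147 / 4.29 = 0.1616 h^-1
Extrapolated tail: C_last / k_e = 2.16 / 0.1616 = 13.366
AUC_0→∞ = 93.0575 + 13.366 = 106.4235 µg/mL·h

AUC = 106.4 µg/mL·h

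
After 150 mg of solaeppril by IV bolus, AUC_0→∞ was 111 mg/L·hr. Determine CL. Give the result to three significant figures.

CL = 1.35 L/hr

CL = Dose_iv / AUC_0→∞
   = 150 / 111 = 1.35135 L/hr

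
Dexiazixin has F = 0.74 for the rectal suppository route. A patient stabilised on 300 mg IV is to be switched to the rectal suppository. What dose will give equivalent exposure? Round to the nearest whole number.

D_rectal = 405 mg

For equal systemic exposure: F × D_ev = D_iv
D_ev = D_iv / F = 300 / 0.74 = 405.405 mg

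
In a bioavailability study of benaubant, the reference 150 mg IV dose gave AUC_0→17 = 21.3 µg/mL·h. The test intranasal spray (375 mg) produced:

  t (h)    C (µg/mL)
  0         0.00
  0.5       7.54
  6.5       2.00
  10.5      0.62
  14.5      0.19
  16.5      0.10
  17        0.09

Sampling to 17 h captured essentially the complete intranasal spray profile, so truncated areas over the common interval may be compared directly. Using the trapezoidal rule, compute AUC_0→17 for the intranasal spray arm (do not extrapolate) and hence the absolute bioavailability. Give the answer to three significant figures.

F = 0.708

Trapezoidal AUC_0→17 (intranasal spray):
  [0→0.5]: (0.00+7.54)/2 × 0.5 = 1.885
  [0.5→6.5]: (7.54+2.00)/2 × 6 = 28.62
  [6.5→10.5]: (2.00+0.62)/2 × 4 = 5.24
  [10.5→14.5]: (0.62+0.19)/2 × 4 = 1.62
  [14.5→16.5]: (0.19+0.10)/2 × 2 = 0.29
  [16.5→17]: (0.10+0.09)/2 × 0.5 = 0.0475
  Sum = 37.7025 µg/mL·h
F = (AUC_ev/D_ev)/(AUC_iv/D_iv) = (37.7025/375)/(21.3/150) = 0.10054/0.142 = 0.7080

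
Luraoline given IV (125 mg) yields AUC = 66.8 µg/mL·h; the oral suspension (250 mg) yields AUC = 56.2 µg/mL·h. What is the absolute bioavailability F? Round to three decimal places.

F = (AUC_ev / D_ev) / (AUC_iv / D_iv)
  = (56.2/250) / (66.8/125)
  = 0.2248 / 0.5344 = 0.4207

F = 0.421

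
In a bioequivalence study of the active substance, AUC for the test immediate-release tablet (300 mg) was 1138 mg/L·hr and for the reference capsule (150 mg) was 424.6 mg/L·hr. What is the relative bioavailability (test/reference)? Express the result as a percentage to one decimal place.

F_rel = (AUC_test/D_test) / (AUC_ref/D_ref)
      = (1138/300) / (424.6/150)
      = 3.79333 / 2.83067 = 1.3401 = 134.01%

F_rel = 134.0%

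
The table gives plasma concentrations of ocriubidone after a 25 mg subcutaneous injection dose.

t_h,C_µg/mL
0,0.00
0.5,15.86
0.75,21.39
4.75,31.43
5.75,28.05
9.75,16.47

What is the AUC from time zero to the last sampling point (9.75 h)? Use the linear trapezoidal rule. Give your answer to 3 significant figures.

Trapezoidal AUC_0→9.75:
  [0→0.5]: (0.00+15.86)/2 × 0.5 = 3.965
  [0.5→0.75]: (15.86+21.39)/2 × 0.25 = 4.65625
  [0.75→4.75]: (21.39+31.43)/2 × 4 = 105.64
  [4.75→5.75]: (31.43+28.05)/2 × 1 = 29.74
  [5.75→9.75]: (28.05+16.47)/2 × 4 = 89.04
  Sum = 233.04125 µg/mL·h

AUC = 233 µg/mL·h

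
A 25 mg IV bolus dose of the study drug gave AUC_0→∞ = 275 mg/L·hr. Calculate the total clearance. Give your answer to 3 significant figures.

CL = Dose_iv / AUC_0→∞
   = 25 / 275 = 0.0909091 L/hr

CL = 0.0909 L/hr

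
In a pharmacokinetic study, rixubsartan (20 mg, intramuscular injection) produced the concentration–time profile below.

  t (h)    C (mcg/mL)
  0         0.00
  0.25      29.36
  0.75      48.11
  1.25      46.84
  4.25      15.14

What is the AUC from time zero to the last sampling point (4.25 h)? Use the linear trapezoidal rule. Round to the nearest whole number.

AUC = 140 mcg/mL·h

Trapezoidal AUC_0→4.25:
  [0→0.25]: (0.00+29.36)/2 × 0.25 = 3.67
  [0.25→0.75]: (29.36+48.11)/2 × 0.5 = 19.3675
  [0.75→1.25]: (48.11+46.84)/2 × 0.5 = 23.7375
  [1.25→4.25]: (46.84+15.14)/2 × 3 = 92.97
  Sum = 139.745 mcg/mL·h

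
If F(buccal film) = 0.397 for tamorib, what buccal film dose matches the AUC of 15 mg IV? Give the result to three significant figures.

D_buccal = 37.8 mg

For equal systemic exposure: F × D_ev = D_iv
D_ev = D_iv / F = 15 / 0.397 = 37.7834 mg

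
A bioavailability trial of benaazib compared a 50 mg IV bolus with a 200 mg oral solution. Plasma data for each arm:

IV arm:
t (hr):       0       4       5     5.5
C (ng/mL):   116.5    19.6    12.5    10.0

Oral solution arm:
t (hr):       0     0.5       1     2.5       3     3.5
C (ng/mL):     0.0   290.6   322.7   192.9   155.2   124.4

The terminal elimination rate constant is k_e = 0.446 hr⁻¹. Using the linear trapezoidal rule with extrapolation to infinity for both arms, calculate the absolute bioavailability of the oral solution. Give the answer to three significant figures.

Trapezoidal AUC_0→5.5 (IV):
  [0→4]: (116.5+19.6)/2 × 4 = 272.2
  [4→5]: (19.6+12.5)/2 × 1 = 16.05
  [5→5.5]: (12.5+10.0)/2 × 0.5 = 5.625
  Sum = 293.875 ng/mL·hr
IV tail: 10.0/0.446 = 22.422; AUC_iv,0→∞ = 293.875 + 22.422 = 316.297 ng/mL·hr
Trapezoidal AUC_0→3.5 (oral solution):
  [0→0.5]: (0.0+290.6)/2 × 0.5 = 72.65
  [0.5→1]: (290.6+322.7)/2 × 0.5 = 153.325
  [1→2.5]: (322.7+192.9)/2 × 1.5 = 386.7
  [2.5→3]: (192.9+155.2)/2 × 0.5 = 87.025
  [3→3.5]: (155.2+124.4)/2 × 0.5 = 69.9
  Sum = 769.6 ng/mL·hr
oral solution tail: 124.4/0.446 = 278.924; AUC_ev,0→∞ = 769.6 + 278.924 = 1048.524 ng/mL·hr
F = (AUC_ev/D_ev)/(AUC_iv/D_iv) = (1048.524/200)/(316.297/50) = 5.24262/6.32594 = 0.8287

F = 0.829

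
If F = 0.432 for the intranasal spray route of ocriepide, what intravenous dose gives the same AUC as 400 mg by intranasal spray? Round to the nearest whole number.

D_iv = 173 mg

Systemic exposure from an extravascular dose = F × D_ev, so the equivalent IV dose is F × D_ev.
D_iv = F × D_ev = 0.432 × 400 = 172.8 mg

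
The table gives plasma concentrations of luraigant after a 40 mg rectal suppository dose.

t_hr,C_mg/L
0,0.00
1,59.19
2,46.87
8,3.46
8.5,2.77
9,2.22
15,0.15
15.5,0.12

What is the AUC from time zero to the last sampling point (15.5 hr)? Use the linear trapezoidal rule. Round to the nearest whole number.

AUC = 244 mg/L·hr

Trapezoidal AUC_0→15.5:
  [0→1]: (0.00+59.19)/2 × 1 = 29.595
  [1→2]: (59.19+46.87)/2 × 1 = 53.03
  [2→8]: (46.87+3.46)/2 × 6 = 150.99
  [8→8.5]: (3.46+2.77)/2 × 0.5 = 1.5575
  [8.5→9]: (2.77+2.22)/2 × 0.5 = 1.2475
  [9→15]: (2.22+0.15)/2 × 6 = 7.11
  [15→15.5]: (0.15+0.12)/2 × 0.5 = 0.0675
  Sum = 243.5975 mg/L·hr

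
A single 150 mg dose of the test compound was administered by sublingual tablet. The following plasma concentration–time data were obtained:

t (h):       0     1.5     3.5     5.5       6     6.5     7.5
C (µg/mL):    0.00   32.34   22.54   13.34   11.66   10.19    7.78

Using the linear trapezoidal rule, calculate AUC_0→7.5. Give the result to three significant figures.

Trapezoidal AUC_0→7.5:
  [0→1.5]: (0.00+32.34)/2 × 1.5 = 24.255
  [1.5→3.5]: (32.34+22.54)/2 × 2 = 54.88
  [3.5→5.5]: (22.54+13.34)/2 × 2 = 35.88
  [5.5→6]: (13.34+11.66)/2 × 0.5 = 6.25
  [6→6.5]: (11.66+10.19)/2 × 0.5 = 5.4625
  [6.5→7.5]: (10.19+7.78)/2 × 1 = 8.985
  Sum = 135.7125 µg/mL·h

AUC = 136 µg/mL·h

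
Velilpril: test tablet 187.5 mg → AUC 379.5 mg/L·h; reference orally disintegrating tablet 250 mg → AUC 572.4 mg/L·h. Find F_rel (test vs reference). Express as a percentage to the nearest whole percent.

F_rel = 88%

F_rel = (AUC_test/D_test) / (AUC_ref/D_ref)
      = (379.5/187.5) / (572.4/250)
      = 2.024 / 2.2896 = 0.8840 = 88.40%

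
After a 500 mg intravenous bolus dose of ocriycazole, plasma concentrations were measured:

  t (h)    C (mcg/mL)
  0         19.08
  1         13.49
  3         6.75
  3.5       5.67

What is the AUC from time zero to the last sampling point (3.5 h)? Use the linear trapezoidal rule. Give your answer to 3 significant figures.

AUC = 39.6 mcg/mL·h

Trapezoidal AUC_0→3.5:
  [0→1]: (19.08+13.49)/2 × 1 = 16.285
  [1→3]: (13.49+6.75)/2 × 2 = 20.24
  [3→3.5]: (6.75+5.67)/2 × 0.5 = 3.105
  Sum = 39.63 mcg/mL·h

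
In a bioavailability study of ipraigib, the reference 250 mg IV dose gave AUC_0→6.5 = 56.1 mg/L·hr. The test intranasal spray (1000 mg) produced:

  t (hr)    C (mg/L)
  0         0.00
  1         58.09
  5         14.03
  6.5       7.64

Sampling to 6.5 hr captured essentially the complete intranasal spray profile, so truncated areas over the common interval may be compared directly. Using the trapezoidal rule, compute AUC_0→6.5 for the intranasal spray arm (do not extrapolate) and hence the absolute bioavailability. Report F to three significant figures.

Trapezoidal AUC_0→6.5 (intranasal spray):
  [0→1]: (0.00+58.09)/2 × 1 = 29.045
  [1→5]: (58.09+14.03)/2 × 4 = 144.24
  [5→6.5]: (14.03+7.64)/2 × 1.5 = 16.2525
  Sum = 189.5375 mg/L·hr
F = (AUC_ev/D_ev)/(AUC_iv/D_iv) = (189.5375/1000)/(56.1/250) = 0.1895375/0.2244 = 0.8446

F = 0.845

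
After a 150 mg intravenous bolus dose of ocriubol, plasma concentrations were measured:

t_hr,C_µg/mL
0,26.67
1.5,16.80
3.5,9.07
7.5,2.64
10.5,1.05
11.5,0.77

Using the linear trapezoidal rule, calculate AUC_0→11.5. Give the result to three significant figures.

AUC = 88.3 µg/mL·hr

Trapezoidal AUC_0→11.5:
  [0→1.5]: (26.67+16.80)/2 × 1.5 = 32.6025
  [1.5→3.5]: (16.80+9.07)/2 × 2 = 25.87
  [3.5→7.5]: (9.07+2.64)/2 × 4 = 23.42
  [7.5→10.5]: (2.64+1.05)/2 × 3 = 5.535
  [10.5→11.5]: (1.05+0.77)/2 × 1 = 0.91
  Sum = 88.3375 µg/mL·hr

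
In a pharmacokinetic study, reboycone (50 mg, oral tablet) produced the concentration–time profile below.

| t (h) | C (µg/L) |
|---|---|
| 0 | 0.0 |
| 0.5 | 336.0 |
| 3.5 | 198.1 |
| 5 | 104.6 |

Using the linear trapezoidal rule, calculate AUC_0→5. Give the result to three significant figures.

Trapezoidal AUC_0→5:
  [0→0.5]: (0.0+336.0)/2 × 0.5 = 84.0
  [0.5→3.5]: (336.0+198.1)/2 × 3 = 801.15
  [3.5→5]: (198.1+104.6)/2 × 1.5 = 227.025
  Sum = 1112.175 µg/L·h

AUC = 1110 µg/L·h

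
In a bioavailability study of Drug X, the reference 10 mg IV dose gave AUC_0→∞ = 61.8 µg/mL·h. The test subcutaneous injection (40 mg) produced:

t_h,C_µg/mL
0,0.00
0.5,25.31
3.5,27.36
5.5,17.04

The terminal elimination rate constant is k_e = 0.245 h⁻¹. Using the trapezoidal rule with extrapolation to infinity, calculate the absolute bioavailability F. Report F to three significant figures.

F = 0.806

Trapezoidal AUC_0→5.5 (subcutaneous injection):
  [0→0.5]: (0.00+25.31)/2 × 0.5 = 6.3275
  [0.5→3.5]: (25.31+27.36)/2 × 3 = 79.005
  [3.5→5.5]: (27.36+17.04)/2 × 2 = 44.4
  Sum = 129.7325 µg/mL·h
Tail: C_last/k_e = 17.04/0.245 = 69.551
AUC_0→∞ (subcutaneous injection) = 129.7325 + 69.551 = 199.2835 µg/mL·h
F = (AUC_ev/D_ev)/(AUC_iv/D_iv) = (199.2835/40)/(61.8/10) = 4.9820875/6.18 = 0.8062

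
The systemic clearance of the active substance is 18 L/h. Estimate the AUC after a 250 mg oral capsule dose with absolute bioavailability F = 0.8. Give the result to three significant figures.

AUC_0→∞ = F × Dose / CL
        = 0.8 × 250 / 18 = 11.1111 mg/L·h

AUC = 11.1 mg/L·h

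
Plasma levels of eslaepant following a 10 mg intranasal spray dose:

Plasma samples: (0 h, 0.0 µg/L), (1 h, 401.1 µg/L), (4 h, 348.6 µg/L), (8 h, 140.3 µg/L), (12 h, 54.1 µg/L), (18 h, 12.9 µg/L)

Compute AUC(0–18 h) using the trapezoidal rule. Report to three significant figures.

AUC = 2890 µg/L·h

Trapezoidal AUC_0→18:
  [0→1]: (0.0+401.1)/2 × 1 = 200.55
  [1→4]: (401.1+348.6)/2 × 3 = 1124.55
  [4→8]: (348.6+140.3)/2 × 4 = 977.8
  [8→12]: (140.3+54.1)/2 × 4 = 388.8
  [12→18]: (54.1+12.9)/2 × 6 = 201.0
  Sum = 2892.7 µg/L·h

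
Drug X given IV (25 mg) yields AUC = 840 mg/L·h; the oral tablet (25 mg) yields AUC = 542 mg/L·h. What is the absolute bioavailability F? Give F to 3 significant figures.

F = (AUC_ev / D_ev) / (AUC_iv / D_iv)
  = (542/25) / (840/25)
  = 21.68 / 33.6 = 0.6452

F = 0.645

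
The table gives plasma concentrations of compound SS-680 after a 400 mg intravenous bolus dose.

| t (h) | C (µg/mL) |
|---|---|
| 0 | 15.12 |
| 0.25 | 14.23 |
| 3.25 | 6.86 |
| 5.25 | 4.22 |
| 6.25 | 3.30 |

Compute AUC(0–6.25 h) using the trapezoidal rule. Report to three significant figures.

Trapezoidal AUC_0→6.25:
  [0→0.25]: (15.12+14.23)/2 × 0.25 = 3.66875
  [0.25→3.25]: (14.23+6.86)/2 × 3 = 31.635
  [3.25→5.25]: (6.86+4.22)/2 × 2 = 11.08
  [5.25→6.25]: (4.22+3.30)/2 × 1 = 3.76
  Sum = 50.14375 µg/mL·h

AUC = 50.1 µg/mL·h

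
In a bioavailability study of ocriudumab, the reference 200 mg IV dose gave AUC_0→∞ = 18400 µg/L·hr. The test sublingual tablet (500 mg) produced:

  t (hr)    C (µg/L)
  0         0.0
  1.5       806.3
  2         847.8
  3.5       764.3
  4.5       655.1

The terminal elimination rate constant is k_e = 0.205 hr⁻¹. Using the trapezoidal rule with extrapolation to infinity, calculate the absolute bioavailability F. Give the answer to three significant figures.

F = 0.133

Trapezoidal AUC_0→4.5 (sublingual tablet):
  [0→1.5]: (0.0+806.3)/2 × 1.5 = 604.725
  [1.5→2]: (806.3+847.8)/2 × 0.5 = 413.525
  [2→3.5]: (847.8+764.3)/2 × 1.5 = 1209.075
  [3.5→4.5]: (764.3+655.1)/2 × 1 = 709.7
  Sum = 2937.025 µg/L·hr
Tail: C_last/k_e = 655.1/0.205 = 3195.610
AUC_0→∞ (sublingual tablet) = 2937.025 + 3195.610 = 6132.635 µg/L·hr
F = (AUC_ev/D_ev)/(AUC_iv/D_iv) = (6132.635/500)/(18400/200) = 12.26527/92 = 0.1333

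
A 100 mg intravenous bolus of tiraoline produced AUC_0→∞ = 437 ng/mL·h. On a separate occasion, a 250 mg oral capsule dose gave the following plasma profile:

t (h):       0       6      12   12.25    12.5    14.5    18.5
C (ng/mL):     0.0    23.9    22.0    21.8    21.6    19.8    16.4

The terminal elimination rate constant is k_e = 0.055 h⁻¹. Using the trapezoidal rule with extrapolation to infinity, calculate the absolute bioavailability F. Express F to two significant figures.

Trapezoidal AUC_0→18.5 (oral capsule):
  [0→6]: (0.0+23.9)/2 × 6 = 71.7
  [6→12]: (23.9+22.0)/2 × 6 = 137.7
  [12→12.25]: (22.0+21.8)/2 × 0.25 = 5.475
  [12.25→12.5]: (21.8+21.6)/2 × 0.25 = 5.425
  [12.5→14.5]: (21.6+19.8)/2 × 2 = 41.4
  [14.5→18.5]: (19.8+16.4)/2 × 4 = 72.4
  Sum = 334.1 ng/mL·h
Tail: C_last/k_e = 16.4/0.055 = 298.182
AUC_0→∞ (oral capsule) = 334.1 + 298.182 = 632.282 ng/mL·h
F = (AUC_ev/D_ev)/(AUC_iv/D_iv) = (632.282/250)/(437/100) = 2.529128/4.37 = 0.5787

F = 0.58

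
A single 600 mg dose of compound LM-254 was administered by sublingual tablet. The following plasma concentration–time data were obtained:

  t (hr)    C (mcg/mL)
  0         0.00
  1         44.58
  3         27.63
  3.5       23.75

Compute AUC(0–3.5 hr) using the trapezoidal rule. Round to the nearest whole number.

Trapezoidal AUC_0→3.5:
  [0→1]: (0.00+44.58)/2 × 1 = 22.29
  [1→3]: (44.58+27.63)/2 × 2 = 72.21
  [3→3.5]: (27.63+23.75)/2 × 0.5 = 12.845
  Sum = 107.345 mcg/mL·hr

AUC = 107 mcg/mL·hr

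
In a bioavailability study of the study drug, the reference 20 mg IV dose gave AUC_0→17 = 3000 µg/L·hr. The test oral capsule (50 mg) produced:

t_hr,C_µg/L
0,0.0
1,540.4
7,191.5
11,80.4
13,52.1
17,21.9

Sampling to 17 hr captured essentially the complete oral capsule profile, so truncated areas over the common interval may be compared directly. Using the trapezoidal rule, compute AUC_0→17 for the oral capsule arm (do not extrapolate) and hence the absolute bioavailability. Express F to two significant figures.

Trapezoidal AUC_0→17 (oral capsule):
  [0→1]: (0.0+540.4)/2 × 1 = 270.2
  [1→7]: (540.4+191.5)/2 × 6 = 2195.7
  [7→11]: (191.5+80.4)/2 × 4 = 543.8
  [11→13]: (80.4+52.1)/2 × 2 = 132.5
  [13→17]: (52.1+21.9)/2 × 4 = 148.0
  Sum = 3290.2 µg/L·hr
F = (AUC_ev/D_ev)/(AUC_iv/D_iv) = (3290.2/50)/(3000/20) = 65.804/150 = 0.4387

F = 0.44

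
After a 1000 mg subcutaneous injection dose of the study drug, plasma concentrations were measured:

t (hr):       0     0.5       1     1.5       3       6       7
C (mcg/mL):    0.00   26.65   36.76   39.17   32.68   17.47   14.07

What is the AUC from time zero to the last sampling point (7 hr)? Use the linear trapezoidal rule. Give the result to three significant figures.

Trapezoidal AUC_0→7:
  [0→0.5]: (0.00+26.65)/2 × 0.5 = 6.6625
  [0.5→1]: (26.65+36.76)/2 × 0.5 = 15.8525
  [1→1.5]: (36.76+39.17)/2 × 0.5 = 18.9825
  [1.5→3]: (39.17+32.68)/2 × 1.5 = 53.8875
  [3→6]: (32.68+17.47)/2 × 3 = 75.225
  [6→7]: (17.47+14.07)/2 × 1 = 15.77
  Sum = 186.38 mcg/mL·hr

AUC = 186 mcg/mL·hr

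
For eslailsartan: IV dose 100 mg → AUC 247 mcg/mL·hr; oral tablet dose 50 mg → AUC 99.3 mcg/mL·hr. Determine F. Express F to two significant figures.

F = 0.80

F = (AUC_ev / D_ev) / (AUC_iv / D_iv)
  = (99.3/50) / (247/100)
  = 1.986 / 2.47 = 0.8040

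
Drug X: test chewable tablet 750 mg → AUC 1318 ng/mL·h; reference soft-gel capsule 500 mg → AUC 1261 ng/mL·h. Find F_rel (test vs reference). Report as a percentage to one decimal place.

F_rel = (AUC_test/D_test) / (AUC_ref/D_ref)
      = (1318/750) / (1261/500)
      = 1.75733 / 2.522 = 0.6968 = 69.68%

F_rel = 69.7%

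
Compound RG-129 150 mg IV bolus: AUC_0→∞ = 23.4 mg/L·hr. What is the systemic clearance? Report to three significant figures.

CL = 6.41 L/hr

CL = Dose_iv / AUC_0→∞
   = 150 / 23.4 = 6.41026 L/hr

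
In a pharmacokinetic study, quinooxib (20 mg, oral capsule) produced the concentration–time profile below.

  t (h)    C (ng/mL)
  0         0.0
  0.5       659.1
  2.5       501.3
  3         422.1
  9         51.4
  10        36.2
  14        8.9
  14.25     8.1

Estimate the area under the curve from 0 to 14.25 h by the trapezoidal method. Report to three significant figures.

Trapezoidal AUC_0→14.25:
  [0→0.5]: (0.0+659.1)/2 × 0.5 = 164.775
  [0.5→2.5]: (659.1+501.3)/2 × 2 = 1160.4
  [2.5→3]: (501.3+422.1)/2 × 0.5 = 230.85
  [3→9]: (422.1+51.4)/2 × 6 = 1420.5
  [9→10]: (51.4+36.2)/2 × 1 = 43.8
  [10→14]: (36.2+8.9)/2 × 4 = 90.2
  [14→14.25]: (8.9+8.1)/2 × 0.25 = 2.125
  Sum = 3112.65 ng/mL·h

AUC = 3110 ng/mL·h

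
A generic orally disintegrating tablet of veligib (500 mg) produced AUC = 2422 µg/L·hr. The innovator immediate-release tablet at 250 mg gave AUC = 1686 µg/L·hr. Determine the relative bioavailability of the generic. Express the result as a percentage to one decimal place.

F_rel = (AUC_test/D_test) / (AUC_ref/D_ref)
      = (2422/500) / (1686/250)
      = 4.844 / 6.744 = 0.7183 = 71.83%

F_rel = 71.8%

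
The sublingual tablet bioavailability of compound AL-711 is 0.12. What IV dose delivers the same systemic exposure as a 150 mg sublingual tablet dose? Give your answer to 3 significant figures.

D_iv = 18.0 mg

Systemic exposure from an extravascular dose = F × D_ev, so the equivalent IV dose is F × D_ev.
D_iv = F × D_ev = 0.12 × 150 = 18 mg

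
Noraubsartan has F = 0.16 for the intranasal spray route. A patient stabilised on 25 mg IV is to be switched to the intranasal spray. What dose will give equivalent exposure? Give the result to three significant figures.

For equal systemic exposure: F × D_ev = D_iv
D_ev = D_iv / F = 25 / 0.16 = 156.25 mg

D_intranasal = 156 mg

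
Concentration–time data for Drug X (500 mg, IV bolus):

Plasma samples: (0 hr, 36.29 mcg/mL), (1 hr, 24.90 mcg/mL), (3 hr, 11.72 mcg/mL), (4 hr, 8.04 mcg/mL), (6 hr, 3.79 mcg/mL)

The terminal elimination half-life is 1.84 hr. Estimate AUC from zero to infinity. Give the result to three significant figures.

Trapezoidal AUC_0→6:
  [0→1]: (36.29+24.90)/2 × 1 = 30.595
  [1→3]: (24.90+11.72)/2 × 2 = 36.62
  [3→4]: (11.72+8.04)/2 × 1 = 9.88
  [4→6]: (8.04+3.79)/2 × 2 = 11.83
  Sum = 88.925 mcg/mL·hr
k_e = ln2 / t½ = 0.693147 / 1.84 = 0.3767 hr^-1
Extrapolated tail: C_last / k_e = 3.79 / 0.3767 = 10.061
AUC_0→∞ = 88.925 + 10.061 = 98.986 mcg/mL·hr

AUC = 99.0 mcg/mL·hr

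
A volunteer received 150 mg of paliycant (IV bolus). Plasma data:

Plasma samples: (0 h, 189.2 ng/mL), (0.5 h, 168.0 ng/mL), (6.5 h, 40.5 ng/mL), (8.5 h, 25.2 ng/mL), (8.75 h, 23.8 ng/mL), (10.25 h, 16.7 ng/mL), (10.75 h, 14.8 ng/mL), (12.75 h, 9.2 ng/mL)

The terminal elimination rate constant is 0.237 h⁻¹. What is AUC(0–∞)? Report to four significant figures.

AUC = 887.7 ng/mL·h

Trapezoidal AUC_0→12.75:
  [0→0.5]: (189.2+168.0)/2 × 0.5 = 89.3
  [0.5→6.5]: (168.0+40.5)/2 × 6 = 625.5
  [6.5→8.5]: (40.5+25.2)/2 × 2 = 65.7
  [8.5→8.75]: (25.2+23.8)/2 × 0.25 = 6.125
  [8.75→10.25]: (23.8+16.7)/2 × 1.5 = 30.375
  [10.25→10.75]: (16.7+14.8)/2 × 0.5 = 7.875
  [10.75→12.75]: (14.8+9.2)/2 × 2 = 24.0
  Sum = 848.875 ng/mL·h
Extrapolated tail: C_last / k_e = 9.2 / 0.237 = 38.819
AUC_0→∞ = 848.875 + 38.819 = 887.694 ng/mL·h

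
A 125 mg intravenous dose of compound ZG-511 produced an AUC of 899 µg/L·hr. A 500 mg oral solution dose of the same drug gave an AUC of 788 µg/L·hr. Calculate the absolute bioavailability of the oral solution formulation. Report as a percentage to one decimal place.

F = 21.9%

F = (AUC_ev / D_ev) / (AUC_iv / D_iv)
  = (788/500) / (899/125)
  = 1.576 / 7.192 = 0.2191
  = 21.91%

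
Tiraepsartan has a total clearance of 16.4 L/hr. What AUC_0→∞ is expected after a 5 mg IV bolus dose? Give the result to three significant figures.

AUC = 0.305 mg/L·hr

AUC_0→∞ = Dose_iv / CL
        = 5 / 16.4 = 0.304878 mg/L·hr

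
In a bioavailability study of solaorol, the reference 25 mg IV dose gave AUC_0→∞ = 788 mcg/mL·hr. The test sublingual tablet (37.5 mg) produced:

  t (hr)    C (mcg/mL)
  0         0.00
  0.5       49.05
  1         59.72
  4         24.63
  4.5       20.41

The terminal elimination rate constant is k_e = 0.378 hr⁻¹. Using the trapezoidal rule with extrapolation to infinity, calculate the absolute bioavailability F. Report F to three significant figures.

Trapezoidal AUC_0→4.5 (sublingual tablet):
  [0→0.5]: (0.00+49.05)/2 × 0.5 = 12.2625
  [0.5→1]: (49.05+59.72)/2 × 0.5 = 27.1925
  [1→4]: (59.72+24.63)/2 × 3 = 126.525
  [4→4.5]: (24.63+20.41)/2 × 0.5 = 11.26
  Sum = 177.24 mcg/mL·hr
Tail: C_last/k_e = 20.41/0.378 = 53.995
AUC_0→∞ (sublingual tablet) = 177.24 + 53.995 = 231.235 mcg/mL·hr
F = (AUC_ev/D_ev)/(AUC_iv/D_iv) = (231.235/37.5)/(788/25) = 6.16627/31.52 = 0.1956

F = 0.196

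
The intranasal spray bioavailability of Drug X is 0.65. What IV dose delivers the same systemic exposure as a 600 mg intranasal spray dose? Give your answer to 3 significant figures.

Systemic exposure from an extravascular dose = F × D_ev, so the equivalent IV dose is F × D_ev.
D_iv = F × D_ev = 0.65 × 600 = 390 mg

D_iv = 390 mg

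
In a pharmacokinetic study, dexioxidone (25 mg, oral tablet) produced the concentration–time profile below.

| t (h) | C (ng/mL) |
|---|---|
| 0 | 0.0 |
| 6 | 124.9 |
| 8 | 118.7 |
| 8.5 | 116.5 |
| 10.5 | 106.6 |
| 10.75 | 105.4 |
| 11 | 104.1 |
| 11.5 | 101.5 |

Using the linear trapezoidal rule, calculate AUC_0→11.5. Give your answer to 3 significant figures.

Trapezoidal AUC_0→11.5:
  [0→6]: (0.0+124.9)/2 × 6 = 374.7
  [6→8]: (124.9+118.7)/2 × 2 = 243.6
  [8→8.5]: (118.7+116.5)/2 × 0.5 = 58.8
  [8.5→10.5]: (116.5+106.6)/2 × 2 = 223.1
  [10.5→10.75]: (106.6+105.4)/2 × 0.25 = 26.5
  [10.75→11]: (105.4+104.1)/2 × 0.25 = 26.1875
  [11→11.5]: (104.1+101.5)/2 × 0.5 = 51.4
  Sum = 1004.2875 ng/mL·h

AUC = 1000 ng/mL·h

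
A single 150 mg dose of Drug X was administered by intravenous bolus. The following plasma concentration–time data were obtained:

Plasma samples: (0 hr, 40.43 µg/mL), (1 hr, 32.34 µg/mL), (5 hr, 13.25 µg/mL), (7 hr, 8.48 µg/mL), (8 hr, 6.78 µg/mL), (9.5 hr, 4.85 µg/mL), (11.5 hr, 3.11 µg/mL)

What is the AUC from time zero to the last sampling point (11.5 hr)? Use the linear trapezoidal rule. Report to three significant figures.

Trapezoidal AUC_0→11.5:
  [0→1]: (40.43+32.34)/2 × 1 = 36.385
  [1→5]: (32.34+13.25)/2 × 4 = 91.18
  [5→7]: (13.25+8.48)/2 × 2 = 21.73
  [7→8]: (8.48+6.78)/2 × 1 = 7.63
  [8→9.5]: (6.78+4.85)/2 × 1.5 = 8.7225
  [9.5→11.5]: (4.85+3.11)/2 × 2 = 7.96
  Sum = 173.6075 µg/mL·hr

AUC = 174 µg/mL·hr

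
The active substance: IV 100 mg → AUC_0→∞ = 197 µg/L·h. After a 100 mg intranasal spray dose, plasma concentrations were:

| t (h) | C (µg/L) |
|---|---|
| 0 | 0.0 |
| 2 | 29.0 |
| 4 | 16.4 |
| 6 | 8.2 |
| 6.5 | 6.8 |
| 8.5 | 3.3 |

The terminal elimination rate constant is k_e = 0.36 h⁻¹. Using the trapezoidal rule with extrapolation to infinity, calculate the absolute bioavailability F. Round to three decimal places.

F = 0.619

Trapezoidal AUC_0→8.5 (intranasal spray):
  [0→2]: (0.0+29.0)/2 × 2 = 29.0
  [2→4]: (29.0+16.4)/2 × 2 = 45.4
  [4→6]: (16.4+8.2)/2 × 2 = 24.6
  [6→6.5]: (8.2+6.8)/2 × 0.5 = 3.75
  [6.5→8.5]: (6.8+3.3)/2 × 2 = 10.1
  Sum = 112.85 µg/L·h
Tail: C_last/k_e = 3.3/0.36 = 9.167
AUC_0→∞ (intranasal spray) = 112.85 + 9.167 = 122.017 µg/L·h
F = (AUC_ev/D_ev)/(AUC_iv/D_iv) = (122.017/100)/(197/100) = 1.22017/1.97 = 0.6194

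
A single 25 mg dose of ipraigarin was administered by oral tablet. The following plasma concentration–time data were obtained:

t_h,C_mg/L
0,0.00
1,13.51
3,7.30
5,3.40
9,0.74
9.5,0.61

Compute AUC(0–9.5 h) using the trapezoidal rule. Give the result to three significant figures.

Trapezoidal AUC_0→9.5:
  [0→1]: (0.00+13.51)/2 × 1 = 6.755
  [1→3]: (13.51+7.30)/2 × 2 = 20.81
  [3→5]: (7.30+3.40)/2 × 2 = 10.7
  [5→9]: (3.40+0.74)/2 × 4 = 8.28
  [9→9.5]: (0.74+0.61)/2 × 0.5 = 0.3375
  Sum = 46.8825 mg/L·h

AUC = 46.9 mg/L·h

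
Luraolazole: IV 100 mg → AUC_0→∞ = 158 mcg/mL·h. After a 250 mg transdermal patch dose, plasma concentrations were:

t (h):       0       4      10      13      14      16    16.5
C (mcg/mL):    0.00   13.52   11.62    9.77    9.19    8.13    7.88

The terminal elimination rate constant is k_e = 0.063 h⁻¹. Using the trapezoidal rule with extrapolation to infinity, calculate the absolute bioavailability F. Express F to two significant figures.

F = 0.74

Trapezoidal AUC_0→16.5 (transdermal patch):
  [0→4]: (0.00+13.52)/2 × 4 = 27.04
  [4→10]: (13.52+11.62)/2 × 6 = 75.42
  [10→13]: (11.62+9.77)/2 × 3 = 32.085
  [13→14]: (9.77+9.19)/2 × 1 = 9.48
  [14→16]: (9.19+8.13)/2 × 2 = 17.32
  [16→16.5]: (8.13+7.88)/2 × 0.5 = 4.0025
  Sum = 165.3475 mcg/mL·h
Tail: C_last/k_e = 7.88/0.063 = 125.079
AUC_0→∞ (transdermal patch) = 165.3475 + 125.079 = 290.4265 mcg/mL·h
F = (AUC_ev/D_ev)/(AUC_iv/D_iv) = (290.4265/250)/(158/100) = 1.161706/1.58 = 0.7353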